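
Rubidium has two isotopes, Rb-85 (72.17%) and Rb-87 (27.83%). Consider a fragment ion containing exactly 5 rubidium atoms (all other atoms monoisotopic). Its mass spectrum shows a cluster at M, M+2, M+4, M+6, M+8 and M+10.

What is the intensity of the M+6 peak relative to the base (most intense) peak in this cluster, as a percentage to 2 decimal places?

29.74%

Binomial terms of (0.7217 + 0.2783)^5: M 0.1958, M+2 0.3775, M+4 0.2911, M+6 0.1123, M+8 0.0216, M+10 0.0017 → M+2 is the base peak.
P(M+2) = C(5,1) × 0.7217^4 × 0.2783^1 = 5 × 0.27128565 × 0.2783 = 0.377494 (base)
P(M+6) = C(5,3) × 0.7217^2 × 0.2783^3 = 10 × 0.52085089 × 0.02155458 = 0.112267
Relative intensity = 0.112267 / 0.377494 × 100 = 29.74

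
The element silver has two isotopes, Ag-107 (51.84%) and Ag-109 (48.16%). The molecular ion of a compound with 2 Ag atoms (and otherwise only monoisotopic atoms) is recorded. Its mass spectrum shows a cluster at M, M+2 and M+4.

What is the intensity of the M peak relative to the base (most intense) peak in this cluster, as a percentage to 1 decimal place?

53.8%

Binomial terms of (0.5184 + 0.4816)^2: M 0.2687, M+2 0.4993, M+4 0.2319 → M+2 is the base peak.
P(M+2) = C(2,1) × 0.5184^1 × 0.4816^1 = 2 × 0.5184 × 0.4816 = 0.499323 (base)
P(M) = C(2,0) × 0.5184^2 × 0.4816^0 = 1 × 0.26873856 × 1.0000 = 0.268739
Relative intensity = 0.268739 / 0.499323 × 100 = 53.8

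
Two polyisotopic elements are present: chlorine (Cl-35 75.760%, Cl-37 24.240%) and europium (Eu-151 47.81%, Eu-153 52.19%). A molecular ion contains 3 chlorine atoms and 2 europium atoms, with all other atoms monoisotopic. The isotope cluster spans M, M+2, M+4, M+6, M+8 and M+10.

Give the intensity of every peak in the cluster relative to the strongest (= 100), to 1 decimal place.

Chlorine pattern (n=3): 0.4348304 : 0.41738208 : 0.13354464 : 0.01424288
Europium pattern (n=2): 0.22857961 : 0.49904078 : 0.27237961
Convolve the two distributions (both contribute in 2-u steps):
  M: 0.4348304×0.22857961 = 0.099393
  M+2: 0.4348304×0.49904078 + 0.41738208×0.22857961 = 0.312403
  M+4: 0.4348304×0.27237961 + 0.41738208×0.49904078 + 0.13354464×0.22857961 = 0.357255
  M+6: 0.41738208×0.27237961 + 0.13354464×0.49904078 + 0.01424288×0.22857961 = 0.183586
  M+8: 0.13354464×0.27237961 + 0.01424288×0.49904078 = 0.043483
  M+10: 0.01424288×0.27237961 = 0.003879
Scale to base peak (0.357255) = 100: 27.8 : 87.4 : 100.0 : 51.4 : 12.2 : 1.1

27.8 : 87.4 : 100.0 : 51.4 : 12.2 : 1.1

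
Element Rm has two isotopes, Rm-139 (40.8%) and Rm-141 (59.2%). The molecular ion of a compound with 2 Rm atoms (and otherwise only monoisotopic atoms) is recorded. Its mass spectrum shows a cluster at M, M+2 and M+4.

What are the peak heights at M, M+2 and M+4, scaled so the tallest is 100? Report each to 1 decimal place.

34.5 : 100.0 : 72.5

Each Rm atom is independently Rm-139 (p = 0.408) or Rm-141 (q = 0.592); the cluster is the binomial expansion (p + q)^2.
P(M) = 0.408^2 = 0.166464
P(M+2) = 2 × 0.408^1 × 0.592^1 = 0.483072
P(M+4) = 0.592^2 = 0.350464
The M+2 peak is largest (0.483072); scaling to 100 gives 34.5 : 100.0 : 72.5.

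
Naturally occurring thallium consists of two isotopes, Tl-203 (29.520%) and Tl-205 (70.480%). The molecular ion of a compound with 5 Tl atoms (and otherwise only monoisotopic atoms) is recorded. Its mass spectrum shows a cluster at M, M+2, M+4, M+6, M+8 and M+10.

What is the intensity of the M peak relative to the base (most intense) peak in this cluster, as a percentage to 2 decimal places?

0.62%

Binomial terms of (0.29520 + 0.70480)^5: M 0.0022, M+2 0.0268, M+4 0.1278, M+6 0.3051, M+8 0.3642, M+10 0.1739 → M+8 is the base peak.
P(M+8) = C(5,4) × 0.29520^1 × 0.70480^4 = 5 × 0.2952 × 0.24675365 = 0.364208 (base)
P(M) = C(5,0) × 0.29520^5 × 0.70480^0 = 1 × 0.00224172 × 1.0000 = 0.002242
Relative intensity = 0.002242 / 0.364208 × 100 = 0.62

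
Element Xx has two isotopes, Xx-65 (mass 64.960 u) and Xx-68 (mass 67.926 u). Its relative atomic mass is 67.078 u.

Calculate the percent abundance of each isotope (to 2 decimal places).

Let x be the fractional abundance of Xx-65; then Xx-68 has abundance 1 − x.
64.960·x + 67.926·(1 − x) = 67.078
(64.960 − 67.926)·x = 67.078 − 67.926
x = -0.848 / -2.966 = 0.28591 → 28.59% Xx-65, 71.41% Xx-68.

Xx-65: 28.59%, Xx-68: 71.41%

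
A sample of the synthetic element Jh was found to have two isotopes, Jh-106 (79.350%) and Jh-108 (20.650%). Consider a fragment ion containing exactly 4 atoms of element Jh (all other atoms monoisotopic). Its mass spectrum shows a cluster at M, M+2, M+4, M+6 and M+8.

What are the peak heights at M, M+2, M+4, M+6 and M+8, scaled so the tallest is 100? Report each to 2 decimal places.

96.07 : 100.00 : 39.04 : 6.77 : 0.44

Each Jh atom is independently Jh-106 (p = 0.79350) or Jh-108 (q = 0.20650); the cluster is the binomial expansion (p + q)^4.
P(M) = 0.79350^4 = 0.396449
P(M+2) = 4 × 0.79350^3 × 0.20650^1 = 0.412687
P(M+4) = 6 × 0.79350^2 × 0.20650^2 = 0.161096
P(M+6) = 4 × 0.79350^1 × 0.20650^3 = 0.027949
P(M+8) = 0.20650^4 = 0.001818
The M+2 peak is largest (0.412687); scaling to 100 gives 96.07 : 100.00 : 39.04 : 6.77 : 0.44.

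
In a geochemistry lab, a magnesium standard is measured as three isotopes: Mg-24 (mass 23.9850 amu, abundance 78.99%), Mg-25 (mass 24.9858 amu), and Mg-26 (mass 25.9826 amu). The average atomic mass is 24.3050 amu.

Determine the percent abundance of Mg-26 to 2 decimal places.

11.01%

The remaining 21.01% is split between Mg-25 (fraction x) and Mg-26 (fraction 0.2101 − x).
Substituting: 24.9858x + 25.9826(0.2101 − x) = 5.3592485
(24.9858 − 25.9826)x = -0.09969576  ⇒  x = 0.10002, y = 0.11008
Mg-25: 10.00%, Mg-26: 11.01%.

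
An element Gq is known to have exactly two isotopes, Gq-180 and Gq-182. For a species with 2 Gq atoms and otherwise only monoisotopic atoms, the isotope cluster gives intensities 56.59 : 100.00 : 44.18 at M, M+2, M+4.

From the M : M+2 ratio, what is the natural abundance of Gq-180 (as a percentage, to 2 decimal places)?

53.09%

Write p for the Gq-180 fraction. I(M+2)/I(M) = [C(2,1)·p^1·(1−p)] / p^2 = 2·(1−p)/p = 100.00/56.59 = 1.7671
(1−p)/p = 1.7671/2 = 0.8835  ⇒  p = 1/(1 + 0.8835) = 0.5309
Gq-180: 53.09%, Gq-182: 46.91%.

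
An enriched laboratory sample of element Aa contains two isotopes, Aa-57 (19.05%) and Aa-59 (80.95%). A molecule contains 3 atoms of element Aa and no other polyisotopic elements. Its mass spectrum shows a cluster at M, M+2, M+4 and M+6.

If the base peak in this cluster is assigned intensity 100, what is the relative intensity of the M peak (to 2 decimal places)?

1.30

Term probabilities: M 0.0069, M+2 0.0881, M+4 0.3745, M+6 0.5305. Base peak = M+6.
P(M+6) = C(3,3) × 0.1905^0 × 0.8095^3 = 1 × 1.0000 × 0.53045746 = 0.530457 (base)
P(M) = C(3,0) × 0.1905^3 × 0.8095^0 = 1 × 0.00691329 × 1.0000 = 0.006913
Relative intensity = 0.006913 / 0.530457 × 100 = 1.30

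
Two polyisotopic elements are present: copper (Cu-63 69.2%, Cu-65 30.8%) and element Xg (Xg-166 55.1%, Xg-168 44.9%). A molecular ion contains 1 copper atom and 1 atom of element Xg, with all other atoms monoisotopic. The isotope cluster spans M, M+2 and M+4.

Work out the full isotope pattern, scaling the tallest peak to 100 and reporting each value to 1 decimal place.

79.4 : 100.0 : 28.8

Copper pattern (n=1): 0.6920 : 0.3080
Element Xg pattern (n=1): 0.5510 : 0.4490
Convolve the two distributions (both contribute in 2-u steps):
  M: 0.6920×0.5510 = 0.381292
  M+2: 0.6920×0.4490 + 0.3080×0.5510 = 0.480416
  M+4: 0.3080×0.4490 = 0.138292
Scale to base peak (0.480416) = 100: 79.4 : 100.0 : 28.8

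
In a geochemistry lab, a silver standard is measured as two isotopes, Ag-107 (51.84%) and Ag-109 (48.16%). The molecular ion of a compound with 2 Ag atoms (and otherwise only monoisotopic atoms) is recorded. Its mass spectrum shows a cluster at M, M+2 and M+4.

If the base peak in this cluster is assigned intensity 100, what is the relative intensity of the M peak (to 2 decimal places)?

53.82

Binomial terms of (0.5184 + 0.4816)^2: M 0.2687, M+2 0.4993, M+4 0.2319 → M+2 is the base peak.
P(M+2) = C(2,1) × 0.5184^1 × 0.4816^1 = 2 × 0.5184 × 0.4816 = 0.499323 (base)
P(M) = C(2,0) × 0.5184^2 × 0.4816^0 = 1 × 0.26873856 × 1.0000 = 0.268739
Relative intensity = 0.268739 / 0.499323 × 100 = 53.82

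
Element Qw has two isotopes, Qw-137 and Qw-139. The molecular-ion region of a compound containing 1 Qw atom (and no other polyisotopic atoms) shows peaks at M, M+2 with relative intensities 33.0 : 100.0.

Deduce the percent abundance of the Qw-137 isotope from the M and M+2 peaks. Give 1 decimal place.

24.8%

If p is the fraction of Qw that is Qw-137, then I(M+2)/I(M) = [C(1,1)·p^0·(1−p)] / p^1 = 1·(1−p)/p = 100.0/33.0 = 3.0303
(1−p)/p = 3.0303/1 = 3.0303  ⇒  p = 1/(1 + 3.0303) = 0.2481
Qw-137: 24.8%, Qw-139: 75.2%.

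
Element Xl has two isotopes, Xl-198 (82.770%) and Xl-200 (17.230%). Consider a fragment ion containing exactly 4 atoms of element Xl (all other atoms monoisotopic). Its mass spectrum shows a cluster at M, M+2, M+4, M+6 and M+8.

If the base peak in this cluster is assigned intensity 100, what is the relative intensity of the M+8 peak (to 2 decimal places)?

0.19

(0.82770 + 0.17230)^4 gives M 0.4693, M+2 0.3908, M+4 0.1220, M+6 0.0169, M+8 0.0009; the largest is M.
P(M) = C(4,0) × 0.82770^4 × 0.17230^0 = 1 × 0.46934459 × 1.0000 = 0.469345 (base)
P(M+8) = C(4,4) × 0.82770^0 × 0.17230^4 = 1 × 1.0000 × 0.00088134 = 0.000881
Relative intensity = 0.000881 / 0.469345 × 100 = 0.19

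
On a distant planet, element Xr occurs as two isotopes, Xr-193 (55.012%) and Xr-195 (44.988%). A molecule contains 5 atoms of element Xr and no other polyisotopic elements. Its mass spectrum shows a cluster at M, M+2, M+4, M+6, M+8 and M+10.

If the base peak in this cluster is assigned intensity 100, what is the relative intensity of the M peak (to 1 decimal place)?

Binomial terms of (0.55012 + 0.44988)^5: M 0.0504, M+2 0.2060, M+4 0.3370, M+6 0.2756, M+8 0.1127, M+10 0.0184 → M+4 is the base peak.
P(M+4) = C(5,2) × 0.55012^3 × 0.44988^2 = 10 × 0.16648392 × 0.20239201 = 0.336950 (base)
P(M) = C(5,0) × 0.55012^5 × 0.44988^0 = 1 × 0.05038337 × 1.0000 = 0.050383
Relative intensity = 0.050383 / 0.336950 × 100 = 15.0

15.0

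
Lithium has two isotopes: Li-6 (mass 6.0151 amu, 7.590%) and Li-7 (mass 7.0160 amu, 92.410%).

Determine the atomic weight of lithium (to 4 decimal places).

6.9400 amu

The abundance-weighted mean is 0.07590 × 6.0151 + 0.92410 × 7.0160
= 0.45655 + 6.48349 = 6.94004 amu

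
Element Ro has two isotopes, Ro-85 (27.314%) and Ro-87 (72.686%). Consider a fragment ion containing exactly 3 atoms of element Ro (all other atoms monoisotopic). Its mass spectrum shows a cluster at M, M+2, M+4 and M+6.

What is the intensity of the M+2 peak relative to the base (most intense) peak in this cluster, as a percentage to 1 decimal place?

Binomial terms of (0.27314 + 0.72686)^3: M 0.0204, M+2 0.1627, M+4 0.4329, M+6 0.3840 → M+4 is the base peak.
P(M+4) = C(3,2) × 0.27314^1 × 0.72686^2 = 3 × 0.27314 × 0.52832546 = 0.432920 (base)
P(M+2) = C(3,1) × 0.27314^2 × 0.72686^1 = 3 × 0.07460546 × 0.72686 = 0.162683
Relative intensity = 0.162683 / 0.432920 × 100 = 37.6

37.6%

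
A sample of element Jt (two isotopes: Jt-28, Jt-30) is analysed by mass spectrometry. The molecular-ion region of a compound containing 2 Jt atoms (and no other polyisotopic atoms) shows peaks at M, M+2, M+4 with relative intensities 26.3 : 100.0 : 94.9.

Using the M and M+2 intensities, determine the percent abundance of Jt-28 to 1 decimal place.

34.5%

Write p for the Jt-28 fraction. I(M+2)/I(M) = [C(2,1)·p^1·(1−p)] / p^2 = 2·(1−p)/p = 100.0/26.3 = 3.8023
(1−p)/p = 3.8023/2 = 1.9011  ⇒  p = 1/(1 + 1.9011) = 0.3447
Jt-28: 34.5%, Jt-30: 65.5%.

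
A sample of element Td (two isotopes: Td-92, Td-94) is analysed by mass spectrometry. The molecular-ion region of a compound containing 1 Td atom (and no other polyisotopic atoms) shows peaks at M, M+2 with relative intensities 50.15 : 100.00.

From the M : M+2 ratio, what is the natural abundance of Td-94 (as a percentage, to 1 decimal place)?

Let p = fractional abundance of Td-92. I(M+2)/I(M) = [C(1,1)·p^0·(1−p)] / p^1 = 1·(1−p)/p = 100.00/50.15 = 1.9940
(1−p)/p = 1.9940/1 = 1.9940  ⇒  p = 1/(1 + 1.9940) = 0.3340
Td-92: 33.4%, Td-94: 66.6%.

66.6%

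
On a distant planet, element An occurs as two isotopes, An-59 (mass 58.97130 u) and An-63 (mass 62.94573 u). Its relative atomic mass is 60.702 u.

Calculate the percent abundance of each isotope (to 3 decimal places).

With x = fraction of An-59 (so An-63 is 1 − x):
58.97130·x + 62.94573·(1 − x) = 60.702
(58.97130 − 62.94573)·x = 60.702 − 62.94573
x = -2.24373 / -3.97443 = 0.56454 → 56.454% An-59, 43.546% An-63.

An-59: 56.454%, An-63: 43.546%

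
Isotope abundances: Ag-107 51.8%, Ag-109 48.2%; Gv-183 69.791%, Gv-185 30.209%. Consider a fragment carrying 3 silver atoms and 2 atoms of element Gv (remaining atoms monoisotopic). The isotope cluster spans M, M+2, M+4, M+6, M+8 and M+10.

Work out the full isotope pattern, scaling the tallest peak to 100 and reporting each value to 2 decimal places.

19.23 : 70.31 : 100.00 : 68.78 : 22.77 : 2.90

Silver pattern (n=3): 0.13899183 : 0.3879965 : 0.3610315 : 0.11198017
Element Gv pattern (n=2): 0.48707837 : 0.42166326 : 0.09125837
Convolve the two distributions (both contribute in 2-u steps):
  M: 0.13899183×0.48707837 = 0.067700
  M+2: 0.13899183×0.42166326 + 0.3879965×0.48707837 = 0.247592
  M+4: 0.13899183×0.09125837 + 0.3879965×0.42166326 + 0.3610315×0.48707837 = 0.352139
  M+6: 0.3879965×0.09125837 + 0.3610315×0.42166326 + 0.11198017×0.48707837 = 0.242185
  M+8: 0.3610315×0.09125837 + 0.11198017×0.42166326 = 0.080165
  M+10: 0.11198017×0.09125837 = 0.010219
Scale to base peak (0.352139) = 100: 19.23 : 70.31 : 100.00 : 68.78 : 22.77 : 2.90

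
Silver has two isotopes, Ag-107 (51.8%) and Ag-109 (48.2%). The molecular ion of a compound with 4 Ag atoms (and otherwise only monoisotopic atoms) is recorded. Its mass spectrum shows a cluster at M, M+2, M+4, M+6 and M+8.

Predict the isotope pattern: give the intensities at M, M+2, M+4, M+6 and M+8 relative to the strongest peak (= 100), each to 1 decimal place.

The 4 Ag atoms are independent, so intensities follow the terms of (0.518 + 0.482)^4.
P(M) = 0.518^4 = 0.071998
P(M+2) = 4 × 0.518^3 × 0.482^1 = 0.267976
P(M+4) = 6 × 0.518^2 × 0.482^2 = 0.374029
P(M+6) = 4 × 0.518^1 × 0.482^3 = 0.232023
P(M+8) = 0.482^4 = 0.053974
The M+4 peak is largest (0.374029); scaling to 100 gives 19.2 : 71.6 : 100.0 : 62.0 : 14.4.

19.2 : 71.6 : 100.0 : 62.0 : 14.4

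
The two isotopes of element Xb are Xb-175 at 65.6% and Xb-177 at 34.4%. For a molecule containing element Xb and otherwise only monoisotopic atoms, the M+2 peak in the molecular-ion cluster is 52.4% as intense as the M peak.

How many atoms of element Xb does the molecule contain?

The M+2/M ratio from n Xb atoms is n · q/p = n · 0.344/0.656.
n = 0.524 × 0.656/0.344 = 1.00 ≈ 1

1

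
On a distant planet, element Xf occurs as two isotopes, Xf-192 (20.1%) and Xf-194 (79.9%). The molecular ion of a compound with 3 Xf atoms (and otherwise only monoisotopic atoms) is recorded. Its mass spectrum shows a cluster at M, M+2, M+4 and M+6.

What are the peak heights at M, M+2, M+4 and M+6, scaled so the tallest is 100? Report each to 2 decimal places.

1.59 : 18.99 : 75.47 : 100.00

The 3 Xf atoms are independent, so intensities follow the terms of (0.201 + 0.799)^3.
P(M) = 0.201^3 = 0.008121
P(M+2) = 3 × 0.201^2 × 0.799^1 = 0.096841
P(M+4) = 3 × 0.201^1 × 0.799^2 = 0.384956
P(M+6) = 0.799^3 = 0.510082
The M+6 peak is largest (0.510082); scaling to 100 gives 1.59 : 18.99 : 75.47 : 100.00.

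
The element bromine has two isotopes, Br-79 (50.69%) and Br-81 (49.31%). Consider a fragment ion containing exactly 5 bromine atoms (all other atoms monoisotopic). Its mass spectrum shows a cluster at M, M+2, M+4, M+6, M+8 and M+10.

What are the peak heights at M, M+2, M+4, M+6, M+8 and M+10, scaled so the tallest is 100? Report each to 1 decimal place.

Each Br atom is independently Br-79 (p = 0.5069) or Br-81 (q = 0.4931); the cluster is the binomial expansion (p + q)^5.
P(M) = 0.5069^5 = 0.033467
P(M+2) = 5 × 0.5069^4 × 0.4931^1 = 0.162777
P(M+4) = 10 × 0.5069^3 × 0.4931^2 = 0.316692
P(M+6) = 10 × 0.5069^2 × 0.4931^3 = 0.308070
P(M+8) = 5 × 0.5069^1 × 0.4931^4 = 0.149842
P(M+10) = 0.4931^5 = 0.029152
The M+4 peak is largest (0.316692); scaling to 100 gives 10.6 : 51.4 : 100.0 : 97.3 : 47.3 : 9.2.

10.6 : 51.4 : 100.0 : 97.3 : 47.3 : 9.2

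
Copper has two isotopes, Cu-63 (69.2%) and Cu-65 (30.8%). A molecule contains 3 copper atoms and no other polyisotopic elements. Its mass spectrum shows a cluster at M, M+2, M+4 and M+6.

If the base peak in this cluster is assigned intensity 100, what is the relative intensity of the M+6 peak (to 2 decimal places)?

6.60

Term probabilities: M 0.3314, M+2 0.4425, M+4 0.1969, M+6 0.0292. Base peak = M+2.
P(M+2) = C(3,1) × 0.692^2 × 0.308^1 = 3 × 0.478864 × 0.3080 = 0.442470 (base)
P(M+6) = C(3,3) × 0.692^0 × 0.308^3 = 1 × 1.0000 × 0.02921811 = 0.029218
Relative intensity = 0.029218 / 0.442470 × 100 = 6.60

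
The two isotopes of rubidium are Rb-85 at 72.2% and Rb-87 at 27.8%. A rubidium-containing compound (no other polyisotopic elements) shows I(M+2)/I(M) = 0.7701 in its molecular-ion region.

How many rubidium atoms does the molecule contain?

With n Rb atoms, P(M+2)/P(M) = C(n,1)·p^(n−1)q / p^n = n·q/p = n · 0.278/0.722.
n = 0.7701 × 0.722/0.278 = 2.00 ≈ 2

2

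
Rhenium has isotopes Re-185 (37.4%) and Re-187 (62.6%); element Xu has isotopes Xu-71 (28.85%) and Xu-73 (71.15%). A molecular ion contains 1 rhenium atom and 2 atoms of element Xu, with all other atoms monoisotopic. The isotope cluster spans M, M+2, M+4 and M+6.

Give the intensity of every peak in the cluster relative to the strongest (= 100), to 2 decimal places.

Rhenium pattern (n=1): 0.3740 : 0.6260
Element Xu pattern (n=2): 0.08323225 : 0.4105355 : 0.50623225
Convolve the two distributions (both contribute in 2-u steps):
  M: 0.3740×0.08323225 = 0.031129
  M+2: 0.3740×0.4105355 + 0.6260×0.08323225 = 0.205644
  M+4: 0.3740×0.50623225 + 0.6260×0.4105355 = 0.446326
  M+6: 0.6260×0.50623225 = 0.316901
Scale to base peak (0.446326) = 100: 6.97 : 46.07 : 100.00 : 71.00

6.97 : 46.07 : 100.00 : 71.00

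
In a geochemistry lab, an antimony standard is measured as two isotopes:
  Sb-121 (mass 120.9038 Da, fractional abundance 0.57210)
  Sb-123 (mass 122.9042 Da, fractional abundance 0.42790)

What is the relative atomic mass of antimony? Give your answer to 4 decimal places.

121.7598 Da

Weight each isotope mass by its fractional abundance: 0.57210 × 120.9038 + 0.42790 × 122.9042
= 69.16906 + 52.59071 = 121.75977 Da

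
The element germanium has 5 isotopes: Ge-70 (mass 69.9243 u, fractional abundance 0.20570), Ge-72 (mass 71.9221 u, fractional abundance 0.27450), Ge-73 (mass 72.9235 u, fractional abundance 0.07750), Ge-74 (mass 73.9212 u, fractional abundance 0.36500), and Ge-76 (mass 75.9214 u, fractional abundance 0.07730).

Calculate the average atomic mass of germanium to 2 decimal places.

72.63 u

Weight each isotope mass by its fractional abundance: 0.20570 × 69.9243 + 0.27450 × 71.9221 + 0.07750 × 72.9235 + 0.36500 × 73.9212 + 0.07730 × 75.9214
= 14.38343 + 19.74262 + 5.65157 + 26.98124 + 5.86872 = 72.62758 u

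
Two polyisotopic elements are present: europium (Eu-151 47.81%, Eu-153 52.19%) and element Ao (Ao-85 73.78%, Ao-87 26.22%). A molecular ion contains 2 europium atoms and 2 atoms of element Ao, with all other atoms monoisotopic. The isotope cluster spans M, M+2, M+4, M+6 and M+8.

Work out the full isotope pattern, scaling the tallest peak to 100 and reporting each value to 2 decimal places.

Europium pattern (n=2): 0.22857961 : 0.49904078 : 0.27237961
Element Ao pattern (n=2): 0.54434884 : 0.38690232 : 0.06874884
Convolve the two distributions (both contribute in 2-u steps):
  M: 0.22857961×0.54434884 = 0.124427
  M+2: 0.22857961×0.38690232 + 0.49904078×0.54434884 = 0.360090
  M+4: 0.22857961×0.06874884 + 0.49904078×0.38690232 + 0.27237961×0.54434884 = 0.357064
  M+6: 0.49904078×0.06874884 + 0.27237961×0.38690232 = 0.139693
  M+8: 0.27237961×0.06874884 = 0.018726
Scale to base peak (0.360090) = 100: 34.55 : 100.00 : 99.16 : 38.79 : 5.20

34.55 : 100.00 : 99.16 : 38.79 : 5.20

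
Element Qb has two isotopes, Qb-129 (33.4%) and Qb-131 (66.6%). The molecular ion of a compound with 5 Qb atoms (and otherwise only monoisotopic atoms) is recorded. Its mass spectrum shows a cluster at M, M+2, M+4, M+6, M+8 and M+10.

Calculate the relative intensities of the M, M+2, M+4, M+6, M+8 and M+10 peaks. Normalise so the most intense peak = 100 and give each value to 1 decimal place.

1.3 : 12.6 : 50.2 : 100.0 : 99.7 : 39.8

The 5 Qb atoms are independent, so intensities follow the terms of (0.334 + 0.666)^5.
P(M) = 0.334^5 = 0.004157
P(M+2) = 5 × 0.334^4 × 0.666^1 = 0.041441
P(M+4) = 10 × 0.334^3 × 0.666^2 = 0.165268
P(M+6) = 10 × 0.334^2 × 0.666^3 = 0.329546
P(M+8) = 5 × 0.334^1 × 0.666^4 = 0.328559
P(M+10) = 0.666^5 = 0.131030
The M+6 peak is largest (0.329546); scaling to 100 gives 1.3 : 12.6 : 50.2 : 100.0 : 99.7 : 39.8.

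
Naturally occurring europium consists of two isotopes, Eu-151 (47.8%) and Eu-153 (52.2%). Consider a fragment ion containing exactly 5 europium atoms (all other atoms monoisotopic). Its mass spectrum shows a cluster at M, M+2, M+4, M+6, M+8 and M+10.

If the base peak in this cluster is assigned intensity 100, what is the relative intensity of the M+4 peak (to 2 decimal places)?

Binomial terms of (0.478 + 0.522)^5: M 0.0250, M+2 0.1363, M+4 0.2976, M+6 0.3250, M+8 0.1775, M+10 0.0388 → M+6 is the base peak.
P(M+6) = C(5,3) × 0.478^2 × 0.522^3 = 10 × 0.228484 × 0.14223665 = 0.324988 (base)
P(M+4) = C(5,2) × 0.478^3 × 0.522^2 = 10 × 0.10921535 × 0.272484 = 0.297594
Relative intensity = 0.297594 / 0.324988 × 100 = 91.57

91.57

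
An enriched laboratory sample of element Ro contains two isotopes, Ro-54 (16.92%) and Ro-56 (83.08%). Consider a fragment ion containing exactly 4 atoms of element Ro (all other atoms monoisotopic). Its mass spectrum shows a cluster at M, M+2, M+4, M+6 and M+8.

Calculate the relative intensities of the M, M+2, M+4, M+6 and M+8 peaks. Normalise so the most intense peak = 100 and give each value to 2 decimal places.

0.17 : 3.38 : 24.89 : 81.46 : 100.00

Each Ro atom is independently Ro-54 (p = 0.1692) or Ro-56 (q = 0.8308); the cluster is the binomial expansion (p + q)^4.
P(M) = 0.1692^4 = 0.000820
P(M+2) = 4 × 0.1692^3 × 0.8308^1 = 0.016097
P(M+4) = 6 × 0.1692^2 × 0.8308^2 = 0.118562
P(M+6) = 4 × 0.1692^1 × 0.8308^3 = 0.388106
P(M+8) = 0.8308^4 = 0.476416
The M+8 peak is largest (0.476416); scaling to 100 gives 0.17 : 3.38 : 24.89 : 81.46 : 100.00.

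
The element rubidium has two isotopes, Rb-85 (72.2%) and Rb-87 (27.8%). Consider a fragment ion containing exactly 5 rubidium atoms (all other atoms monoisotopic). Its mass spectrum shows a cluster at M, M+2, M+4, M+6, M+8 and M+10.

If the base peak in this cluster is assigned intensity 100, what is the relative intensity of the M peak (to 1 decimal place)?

(0.722 + 0.278)^5 gives M 0.1962, M+2 0.3777, M+4 0.2909, M+6 0.1120, M+8 0.0216, M+10 0.0017; the largest is M+2.
P(M+2) = C(5,1) × 0.722^4 × 0.278^1 = 5 × 0.27173701 × 0.2780 = 0.377714 (base)
P(M) = C(5,0) × 0.722^5 × 0.278^0 = 1 × 0.19619412 × 1.0000 = 0.196194
Relative intensity = 0.196194 / 0.377714 × 100 = 51.9

51.9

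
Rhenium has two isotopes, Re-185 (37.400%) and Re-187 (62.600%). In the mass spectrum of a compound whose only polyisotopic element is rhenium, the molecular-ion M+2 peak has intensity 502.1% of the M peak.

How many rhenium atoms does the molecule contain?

3

With n Re atoms, P(M+2)/P(M) = C(n,1)·p^(n−1)q / p^n = n·q/p = n · 0.62600/0.37400.
n = 5.021 × 0.37400/0.62600 = 3.00 ≈ 3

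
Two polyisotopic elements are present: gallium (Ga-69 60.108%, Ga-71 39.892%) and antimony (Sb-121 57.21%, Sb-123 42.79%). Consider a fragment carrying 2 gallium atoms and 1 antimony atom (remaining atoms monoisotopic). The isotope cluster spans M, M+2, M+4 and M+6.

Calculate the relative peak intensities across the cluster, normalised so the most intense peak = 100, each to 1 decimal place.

Gallium pattern (n=2): 0.36129717 : 0.47956567 : 0.15913717
Antimony pattern (n=1): 0.5721 : 0.4279
Convolve the two distributions (both contribute in 2-u steps):
  M: 0.36129717×0.5721 = 0.206698
  M+2: 0.36129717×0.4279 + 0.47956567×0.5721 = 0.428959
  M+4: 0.47956567×0.4279 + 0.15913717×0.5721 = 0.296249
  M+6: 0.15913717×0.4279 = 0.068095
Scale to base peak (0.428959) = 100: 48.2 : 100.0 : 69.1 : 15.9

48.2 : 100.0 : 69.1 : 15.9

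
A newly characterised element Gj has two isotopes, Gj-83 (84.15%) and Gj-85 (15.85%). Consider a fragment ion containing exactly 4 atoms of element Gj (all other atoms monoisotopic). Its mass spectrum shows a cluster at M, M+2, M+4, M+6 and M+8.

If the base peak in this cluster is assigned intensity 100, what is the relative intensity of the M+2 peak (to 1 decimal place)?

75.3

(0.8415 + 0.1585)^4 gives M 0.5014, M+2 0.3778, M+4 0.1067, M+6 0.0134, M+8 0.0006; the largest is M.
P(M) = C(4,0) × 0.8415^4 × 0.1585^0 = 1 × 0.50143712 × 1.0000 = 0.501437 (base)
P(M+2) = C(4,1) × 0.8415^3 × 0.1585^1 = 4 × 0.59588487 × 0.1585 = 0.377791
Relative intensity = 0.377791 / 0.501437 × 100 = 75.3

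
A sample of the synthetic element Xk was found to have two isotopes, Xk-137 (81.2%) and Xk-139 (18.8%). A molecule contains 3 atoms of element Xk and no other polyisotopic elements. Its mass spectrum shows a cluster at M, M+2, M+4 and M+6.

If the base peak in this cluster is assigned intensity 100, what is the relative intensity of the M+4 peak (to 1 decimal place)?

Binomial terms of (0.812 + 0.188)^3: M 0.5354, M+2 0.3719, M+4 0.0861, M+6 0.0066 → M is the base peak.
P(M) = C(3,0) × 0.812^3 × 0.188^0 = 1 × 0.53538733 × 1.0000 = 0.535387 (base)
P(M+4) = C(3,2) × 0.812^1 × 0.188^2 = 3 × 0.8120 × 0.035344 = 0.086098
Relative intensity = 0.086098 / 0.535387 × 100 = 16.1

16.1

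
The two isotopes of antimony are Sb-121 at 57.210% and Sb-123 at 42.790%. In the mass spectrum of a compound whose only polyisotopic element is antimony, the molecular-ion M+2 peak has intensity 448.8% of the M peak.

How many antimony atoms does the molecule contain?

The M+2/M ratio from n Sb atoms is n · q/p = n · 0.42790/0.57210.
n = 4.488 × 0.57210/0.42790 = 6.00 ≈ 6

6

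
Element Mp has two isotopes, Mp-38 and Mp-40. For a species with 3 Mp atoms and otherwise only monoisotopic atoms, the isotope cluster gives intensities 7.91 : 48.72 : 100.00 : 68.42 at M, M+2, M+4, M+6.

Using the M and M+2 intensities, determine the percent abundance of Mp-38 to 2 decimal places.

32.75%

If p is the fraction of Mp that is Mp-38, then I(M+2)/I(M) = [C(3,1)·p^2·(1−p)] / p^3 = 3·(1−p)/p = 48.72/7.91 = 6.1593
(1−p)/p = 6.1593/3 = 2.0531  ⇒  p = 1/(1 + 2.0531) = 0.3275
Mp-38: 32.75%, Mp-40: 67.25%.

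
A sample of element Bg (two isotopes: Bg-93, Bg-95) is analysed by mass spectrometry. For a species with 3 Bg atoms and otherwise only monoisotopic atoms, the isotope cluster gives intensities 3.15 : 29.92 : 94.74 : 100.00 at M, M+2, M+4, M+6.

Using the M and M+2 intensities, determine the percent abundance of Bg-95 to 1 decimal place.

Let p = fractional abundance of Bg-93. I(M+2)/I(M) = [C(3,1)·p^2·(1−p)] / p^3 = 3·(1−p)/p = 29.92/3.15 = 9.4984
(1−p)/p = 9.4984/3 = 3.1661  ⇒  p = 1/(1 + 3.1661) = 0.2400
Bg-93: 24.0%, Bg-95: 76.0%.

76.0%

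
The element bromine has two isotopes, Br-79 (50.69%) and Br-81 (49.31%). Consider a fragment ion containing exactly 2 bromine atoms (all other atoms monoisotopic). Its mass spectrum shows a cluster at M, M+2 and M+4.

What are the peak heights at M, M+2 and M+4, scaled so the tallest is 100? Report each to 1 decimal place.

The 2 Br atoms are independent, so intensities follow the terms of (0.5069 + 0.4931)^2.
P(M) = 0.5069^2 = 0.256948
P(M+2) = 2 × 0.5069^1 × 0.4931^1 = 0.499905
P(M+4) = 0.4931^2 = 0.243148
The M+2 peak is largest (0.499905); scaling to 100 gives 51.4 : 100.0 : 48.6.

51.4 : 100.0 : 48.6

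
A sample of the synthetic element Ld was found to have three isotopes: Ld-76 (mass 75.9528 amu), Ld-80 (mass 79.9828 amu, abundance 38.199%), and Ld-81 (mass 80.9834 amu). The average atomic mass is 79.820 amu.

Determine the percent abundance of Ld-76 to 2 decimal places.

15.53%

Let x and y be the fractions of Ld-76 and Ld-81. Then x + y = 1 − 0.38199 = 0.61801 and 75.9528x + 80.9834y = 79.820 − 0.38199×79.9828 = 49.267370228.
Substituting: 75.9528x + 80.9834(0.61801 − x) = 49.267370228
(75.9528 − 80.9834)x = -0.781180806  ⇒  x = 0.15529, y = 0.46272
Ld-76: 15.53%, Ld-81: 46.27%.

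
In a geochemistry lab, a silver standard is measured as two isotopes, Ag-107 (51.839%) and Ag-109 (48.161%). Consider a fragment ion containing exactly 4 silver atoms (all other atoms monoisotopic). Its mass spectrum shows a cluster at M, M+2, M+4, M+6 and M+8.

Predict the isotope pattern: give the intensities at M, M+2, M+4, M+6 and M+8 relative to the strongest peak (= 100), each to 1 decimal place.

19.3 : 71.8 : 100.0 : 61.9 : 14.4

Each Ag atom is independently Ag-107 (p = 0.51839) or Ag-109 (q = 0.48161); the cluster is the binomial expansion (p + q)^4.
P(M) = 0.51839^4 = 0.072215
P(M+2) = 4 × 0.51839^3 × 0.48161^1 = 0.268365
P(M+4) = 6 × 0.51839^2 × 0.48161^2 = 0.373986
P(M+6) = 4 × 0.51839^1 × 0.48161^3 = 0.231634
P(M+8) = 0.48161^4 = 0.053800
The M+4 peak is largest (0.373986); scaling to 100 gives 19.3 : 71.8 : 100.0 : 61.9 : 14.4.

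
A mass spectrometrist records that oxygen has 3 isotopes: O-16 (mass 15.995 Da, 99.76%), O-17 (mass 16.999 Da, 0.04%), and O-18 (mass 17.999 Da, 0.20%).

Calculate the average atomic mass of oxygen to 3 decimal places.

Ar = Σ fᵢ·mᵢ = 0.9976 × 15.995 + 0.0004 × 16.999 + 0.0020 × 17.999
= 15.9566 + 0.0068 + 0.0360 = 15.9994 Da

15.999 Da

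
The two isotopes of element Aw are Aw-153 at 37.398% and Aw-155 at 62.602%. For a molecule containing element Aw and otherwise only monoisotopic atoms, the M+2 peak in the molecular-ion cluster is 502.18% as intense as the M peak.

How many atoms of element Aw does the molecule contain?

3

With n Aw atoms, P(M+2)/P(M) = C(n,1)·p^(n−1)q / p^n = n·q/p = n · 0.62602/0.37398.
n = 5.0218 × 0.37398/0.62602 = 3.00 ≈ 3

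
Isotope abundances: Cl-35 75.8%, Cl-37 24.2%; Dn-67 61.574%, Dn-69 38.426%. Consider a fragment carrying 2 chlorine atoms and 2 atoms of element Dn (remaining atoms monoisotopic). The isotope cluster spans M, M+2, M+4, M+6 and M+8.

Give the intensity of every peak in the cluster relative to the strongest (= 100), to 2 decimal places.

53.00 : 100.00 : 68.29 : 19.92 : 2.10

Chlorine pattern (n=2): 0.574564 : 0.366872 : 0.058564
Element Dn pattern (n=2): 0.37913575 : 0.4732085 : 0.14765575
Convolve the two distributions (both contribute in 2-u steps):
  M: 0.574564×0.37913575 = 0.217838
  M+2: 0.574564×0.4732085 + 0.366872×0.37913575 = 0.410983
  M+4: 0.574564×0.14765575 + 0.366872×0.4732085 + 0.058564×0.37913575 = 0.280648
  M+6: 0.366872×0.14765575 + 0.058564×0.4732085 = 0.081884
  M+8: 0.058564×0.14765575 = 0.008647
Scale to base peak (0.410983) = 100: 53.00 : 100.00 : 68.29 : 19.92 : 2.10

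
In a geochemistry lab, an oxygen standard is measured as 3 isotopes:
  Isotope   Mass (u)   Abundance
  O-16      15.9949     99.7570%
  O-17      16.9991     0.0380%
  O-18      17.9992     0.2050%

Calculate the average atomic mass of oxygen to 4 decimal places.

Average mass = Σ (abundance × isotope mass) = 0.997570 × 15.9949 + 0.000380 × 16.9991 + 0.002050 × 17.9992
= 15.95603 + 0.00646 + 0.03690 = 15.99939 u

15.9994 u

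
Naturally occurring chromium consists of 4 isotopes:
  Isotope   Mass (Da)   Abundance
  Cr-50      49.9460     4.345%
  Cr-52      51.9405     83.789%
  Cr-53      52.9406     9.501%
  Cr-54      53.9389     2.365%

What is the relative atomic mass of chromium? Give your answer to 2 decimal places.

52.00 Da

The abundance-weighted mean is 0.04345 × 49.9460 + 0.83789 × 51.9405 + 0.09501 × 52.9406 + 0.02365 × 53.9389
= 2.17015 + 43.52043 + 5.02989 + 1.27565 = 51.99612 Da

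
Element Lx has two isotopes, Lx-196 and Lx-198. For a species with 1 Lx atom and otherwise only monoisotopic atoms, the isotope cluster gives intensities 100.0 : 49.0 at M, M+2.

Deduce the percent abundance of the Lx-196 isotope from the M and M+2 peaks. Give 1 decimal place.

67.1%

Write p for the Lx-196 fraction. I(M+2)/I(M) = [C(1,1)·p^0·(1−p)] / p^1 = 1·(1−p)/p = 49.0/100.0 = 0.4900
(1−p)/p = 0.4900/1 = 0.4900  ⇒  p = 1/(1 + 0.4900) = 0.6711
Lx-196: 67.1%, Lx-198: 32.9%.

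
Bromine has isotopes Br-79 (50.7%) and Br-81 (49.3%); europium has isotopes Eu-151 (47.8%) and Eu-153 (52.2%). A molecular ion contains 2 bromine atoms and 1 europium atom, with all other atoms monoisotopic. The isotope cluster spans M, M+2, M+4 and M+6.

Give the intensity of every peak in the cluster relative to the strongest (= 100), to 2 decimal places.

Bromine pattern (n=2): 0.257049 : 0.499902 : 0.243049
Europium pattern (n=1): 0.4780 : 0.5220
Convolve the two distributions (both contribute in 2-u steps):
  M: 0.257049×0.4780 = 0.122869
  M+2: 0.257049×0.5220 + 0.499902×0.4780 = 0.373133
  M+4: 0.499902×0.5220 + 0.243049×0.4780 = 0.377126
  M+6: 0.243049×0.5220 = 0.126872
Scale to base peak (0.377126) = 100: 32.58 : 98.94 : 100.00 : 33.64

32.58 : 98.94 : 100.00 : 33.64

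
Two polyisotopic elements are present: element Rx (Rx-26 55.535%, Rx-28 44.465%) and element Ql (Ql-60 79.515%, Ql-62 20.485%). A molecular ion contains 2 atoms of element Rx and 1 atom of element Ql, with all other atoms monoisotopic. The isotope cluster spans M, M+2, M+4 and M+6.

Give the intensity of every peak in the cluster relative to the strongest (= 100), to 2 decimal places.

Element Rx pattern (n=2): 0.30841362 : 0.49387275 : 0.19771362
Element Ql pattern (n=1): 0.79515 : 0.20485
Convolve the two distributions (both contribute in 2-u steps):
  M: 0.30841362×0.79515 = 0.245235
  M+2: 0.30841362×0.20485 + 0.49387275×0.79515 = 0.455881
  M+4: 0.49387275×0.20485 + 0.19771362×0.79515 = 0.258382
  M+6: 0.19771362×0.20485 = 0.040502
Scale to base peak (0.455881) = 100: 53.79 : 100.00 : 56.68 : 8.88

53.79 : 100.00 : 56.68 : 8.88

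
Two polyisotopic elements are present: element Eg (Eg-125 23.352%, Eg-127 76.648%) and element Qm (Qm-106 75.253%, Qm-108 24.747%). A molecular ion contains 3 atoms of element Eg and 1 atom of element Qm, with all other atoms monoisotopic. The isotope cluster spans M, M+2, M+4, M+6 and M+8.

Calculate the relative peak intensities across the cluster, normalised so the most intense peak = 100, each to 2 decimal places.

2.17 : 22.13 : 77.32 : 100.00 : 25.29

Element Eg pattern (n=3): 0.01273422 : 0.12539212 : 0.41157311 : 0.45030055
Element Qm pattern (n=1): 0.75253 : 0.24747
Convolve the two distributions (both contribute in 2-u steps):
  M: 0.01273422×0.75253 = 0.009583
  M+2: 0.01273422×0.24747 + 0.12539212×0.75253 = 0.097513
  M+4: 0.12539212×0.24747 + 0.41157311×0.75253 = 0.340752
  M+6: 0.41157311×0.24747 + 0.45030055×0.75253 = 0.440717
  M+8: 0.45030055×0.24747 = 0.111436
Scale to base peak (0.440717) = 100: 2.17 : 22.13 : 77.32 : 100.00 : 25.29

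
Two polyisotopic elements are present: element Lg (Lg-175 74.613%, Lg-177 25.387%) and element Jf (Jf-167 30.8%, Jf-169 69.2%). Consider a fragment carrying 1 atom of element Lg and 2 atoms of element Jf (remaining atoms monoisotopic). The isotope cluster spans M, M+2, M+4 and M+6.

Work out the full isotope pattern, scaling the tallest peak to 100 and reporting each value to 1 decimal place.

Element Lg pattern (n=1): 0.74613 : 0.25387
Element Jf pattern (n=2): 0.094864 : 0.426272 : 0.478864
Convolve the two distributions (both contribute in 2-u steps):
  M: 0.74613×0.094864 = 0.070781
  M+2: 0.74613×0.426272 + 0.25387×0.094864 = 0.342137
  M+4: 0.74613×0.478864 + 0.25387×0.426272 = 0.465512
  M+6: 0.25387×0.478864 = 0.121569
Scale to base peak (0.465512) = 100: 15.2 : 73.5 : 100.0 : 26.1

15.2 : 73.5 : 100.0 : 26.1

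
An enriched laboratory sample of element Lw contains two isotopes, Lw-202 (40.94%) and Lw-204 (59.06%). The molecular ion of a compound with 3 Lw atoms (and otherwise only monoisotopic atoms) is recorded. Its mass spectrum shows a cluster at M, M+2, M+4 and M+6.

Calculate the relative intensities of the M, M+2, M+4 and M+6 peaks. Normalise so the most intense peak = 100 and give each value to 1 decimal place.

Expanding (0.4094 + 0.5906)^3:
P(M) = 0.4094^3 = 0.068619
P(M+2) = 3 × 0.4094^2 × 0.5906^1 = 0.296968
P(M+4) = 3 × 0.4094^1 × 0.5906^2 = 0.428406
P(M+6) = 0.5906^3 = 0.206006
The M+4 peak is largest (0.428406); scaling to 100 gives 16.0 : 69.3 : 100.0 : 48.1.

16.0 : 69.3 : 100.0 : 48.1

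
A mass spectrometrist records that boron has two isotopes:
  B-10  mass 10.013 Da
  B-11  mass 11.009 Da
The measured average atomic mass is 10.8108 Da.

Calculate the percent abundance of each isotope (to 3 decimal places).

B-10: 19.900%, B-11: 80.100%

Writing the weighted mean with unknown fraction x of B-10:
10.013·x + 11.009·(1 − x) = 10.8108
(10.013 − 11.009)·x = 10.8108 − 11.009
x = -0.1982 / -0.996 = 0.19900 → 19.900% B-10, 80.100% B-11.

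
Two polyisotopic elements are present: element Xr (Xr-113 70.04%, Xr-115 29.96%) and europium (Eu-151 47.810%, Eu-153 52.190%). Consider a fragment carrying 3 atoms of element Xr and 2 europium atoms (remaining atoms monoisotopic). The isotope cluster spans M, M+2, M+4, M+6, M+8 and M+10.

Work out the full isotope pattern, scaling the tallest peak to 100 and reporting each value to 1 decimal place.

22.0 : 76.3 : 100.0 : 61.8 : 18.2 : 2.1

Element Xr pattern (n=3): 0.34358834 : 0.44091547 : 0.18860405 : 0.02689214
Europium pattern (n=2): 0.22857961 : 0.49904078 : 0.27237961
Convolve the two distributions (both contribute in 2-u steps):
  M: 0.34358834×0.22857961 = 0.078537
  M+2: 0.34358834×0.49904078 + 0.44091547×0.22857961 = 0.272249
  M+4: 0.34358834×0.27237961 + 0.44091547×0.49904078 + 0.18860405×0.22857961 = 0.356732
  M+6: 0.44091547×0.27237961 + 0.18860405×0.49904078 + 0.02689214×0.22857961 = 0.220364
  M+8: 0.18860405×0.27237961 + 0.02689214×0.49904078 = 0.064792
  M+10: 0.02689214×0.27237961 = 0.007325
Scale to base peak (0.356732) = 100: 22.0 : 76.3 : 100.0 : 61.8 : 18.2 : 2.1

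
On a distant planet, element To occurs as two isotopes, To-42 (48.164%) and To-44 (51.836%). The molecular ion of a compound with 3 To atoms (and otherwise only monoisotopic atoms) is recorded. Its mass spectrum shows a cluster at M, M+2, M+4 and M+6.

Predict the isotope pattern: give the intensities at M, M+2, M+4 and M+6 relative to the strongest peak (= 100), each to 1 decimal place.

28.8 : 92.9 : 100.0 : 35.9

Expanding (0.48164 + 0.51836)^3:
P(M) = 0.48164^3 = 0.111729
P(M+2) = 3 × 0.48164^2 × 0.51836^1 = 0.360743
P(M+4) = 3 × 0.48164^1 × 0.51836^2 = 0.388246
P(M+6) = 0.51836^3 = 0.139282
The M+4 peak is largest (0.388246); scaling to 100 gives 28.8 : 92.9 : 100.0 : 35.9.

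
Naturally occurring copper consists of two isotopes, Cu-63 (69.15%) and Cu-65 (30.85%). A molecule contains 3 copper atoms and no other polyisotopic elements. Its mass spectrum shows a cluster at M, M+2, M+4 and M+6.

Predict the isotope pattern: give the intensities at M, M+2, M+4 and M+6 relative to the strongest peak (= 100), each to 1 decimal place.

The 3 Cu atoms are independent, so intensities follow the terms of (0.6915 + 0.3085)^3.
P(M) = 0.6915^3 = 0.330656
P(M+2) = 3 × 0.6915^2 × 0.3085^1 = 0.442548
P(M+4) = 3 × 0.6915^1 × 0.3085^2 = 0.197435
P(M+6) = 0.3085^3 = 0.029361
The M+2 peak is largest (0.442548); scaling to 100 gives 74.7 : 100.0 : 44.6 : 6.6.

74.7 : 100.0 : 44.6 : 6.6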